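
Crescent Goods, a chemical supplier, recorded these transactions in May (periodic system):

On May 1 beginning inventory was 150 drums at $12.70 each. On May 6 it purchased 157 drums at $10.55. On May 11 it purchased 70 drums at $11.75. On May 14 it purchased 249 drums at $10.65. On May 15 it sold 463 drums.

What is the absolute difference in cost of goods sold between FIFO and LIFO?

$306.20

FIFO COGS: 150 @ $12.70 + 157 @ $10.55 + 70 @ $11.75 + 86 @ $10.65 = $5,299.75
LIFO COGS: 249 @ $10.65 + 70 @ $11.75 + 144 @ $10.55 = $4,993.55
Difference = |$5,299.75 − $4,993.55| = $306.20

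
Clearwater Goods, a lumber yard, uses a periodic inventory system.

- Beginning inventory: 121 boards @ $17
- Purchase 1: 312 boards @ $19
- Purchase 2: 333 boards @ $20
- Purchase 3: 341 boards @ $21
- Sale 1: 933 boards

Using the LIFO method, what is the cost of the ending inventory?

Ending inventory = $3,064

Sale 1 (933) [LIFO — newest first]: 341 @ $21 + 333 @ $20 + 259 @ $19 = $18,742
Ending inventory: 121 @ $17 + 53 @ $19 = $3,064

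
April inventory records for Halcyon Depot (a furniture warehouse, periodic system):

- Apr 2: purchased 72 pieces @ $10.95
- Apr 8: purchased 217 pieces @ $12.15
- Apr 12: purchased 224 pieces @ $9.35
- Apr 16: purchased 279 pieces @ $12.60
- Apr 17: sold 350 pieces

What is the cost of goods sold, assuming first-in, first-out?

COGS = $3,995.30

Apr 17, 350 sold [FIFO — oldest first]: 72 @ $10.95 + 217 @ $12.15 + 61 @ $9.35 = $3,995.30
Ending inventory: 163 @ $9.35 + 279 @ $12.60 = $5,039.45
Check: goods available $9,034.75 = COGS $3,995.30 + ending $5,039.45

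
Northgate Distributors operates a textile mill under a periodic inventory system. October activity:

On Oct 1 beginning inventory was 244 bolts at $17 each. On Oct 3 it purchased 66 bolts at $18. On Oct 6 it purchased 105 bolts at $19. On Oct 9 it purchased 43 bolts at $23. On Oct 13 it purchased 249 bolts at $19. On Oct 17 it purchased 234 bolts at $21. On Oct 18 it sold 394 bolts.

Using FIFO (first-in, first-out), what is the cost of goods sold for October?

Oct 18, 394 sold [FIFO — oldest first]: 244 @ $17 + 66 @ $18 + 84 @ $19 = $6,932
Ending inventory: 21 @ $19 + 43 @ $23 + 249 @ $19 + 234 @ $21 = $11,033

COGS = $6,932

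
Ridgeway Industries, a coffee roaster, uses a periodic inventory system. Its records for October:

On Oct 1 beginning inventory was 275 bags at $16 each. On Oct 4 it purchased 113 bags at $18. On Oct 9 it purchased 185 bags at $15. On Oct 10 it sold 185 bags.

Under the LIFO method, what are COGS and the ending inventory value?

Oct 10, 185 sold [LIFO — newest first]: 185 @ $15 = $2,775
Ending inventory: 275 @ $16 + 113 @ $18 = $6,434

COGS = $2,775; ending inventory = $6,434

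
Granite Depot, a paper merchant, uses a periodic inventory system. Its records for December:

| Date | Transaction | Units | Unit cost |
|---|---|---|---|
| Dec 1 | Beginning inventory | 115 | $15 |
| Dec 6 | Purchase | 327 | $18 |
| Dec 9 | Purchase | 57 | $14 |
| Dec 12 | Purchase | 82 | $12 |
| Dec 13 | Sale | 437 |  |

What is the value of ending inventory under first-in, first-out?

Dec 13, 437 sold [FIFO — oldest first]: 115 @ $15 + 322 @ $18 = $7,521
Ending inventory: 5 @ $18 + 57 @ $14 + 82 @ $12 = $1,872

Ending inventory = $1,872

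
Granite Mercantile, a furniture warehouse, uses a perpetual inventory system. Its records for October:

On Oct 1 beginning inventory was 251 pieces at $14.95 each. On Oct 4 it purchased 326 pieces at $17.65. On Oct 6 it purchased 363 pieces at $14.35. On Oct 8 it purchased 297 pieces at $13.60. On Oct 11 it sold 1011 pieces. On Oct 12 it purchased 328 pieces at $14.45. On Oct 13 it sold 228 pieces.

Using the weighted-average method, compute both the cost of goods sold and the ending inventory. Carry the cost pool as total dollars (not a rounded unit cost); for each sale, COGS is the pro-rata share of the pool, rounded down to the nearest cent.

After Oct 1: 251 on hand, pool $3,752.45 (≈ $14.9500 each)
After Oct 4: 577 on hand, pool $9,506.35 (≈ $16.4755 each)
After Oct 6: 940 on hand, pool $14,715.40 (≈ $15.6547 each)
After Oct 8: 1237 on hand, pool $18,754.60 (≈ $15.1614 each)
Oct 11, sell 1011: 1011/1237 × $18,754.60 → $15,328.13
After Oct 12: 554 on hand, pool $8,166.07 (≈ $14.7402 each)
Oct 13, sell 228: 228/554 × $8,166.07 → $3,360.76
Total COGS = $15,328.13 + $3,360.76 = $18,688.89
Ending inventory (cost pool remaining) = $4,805.31

COGS = $18,688.89; ending inventory = $4,805.31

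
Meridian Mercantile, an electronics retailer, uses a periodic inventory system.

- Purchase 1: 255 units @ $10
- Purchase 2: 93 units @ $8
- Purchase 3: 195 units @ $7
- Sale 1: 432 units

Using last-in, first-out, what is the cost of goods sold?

Sale 1 (432) [LIFO — newest first]: 195 @ $7 + 93 @ $8 + 144 @ $10 = $3,549
Ending inventory: 111 @ $10 = $1,110

COGS = $3,549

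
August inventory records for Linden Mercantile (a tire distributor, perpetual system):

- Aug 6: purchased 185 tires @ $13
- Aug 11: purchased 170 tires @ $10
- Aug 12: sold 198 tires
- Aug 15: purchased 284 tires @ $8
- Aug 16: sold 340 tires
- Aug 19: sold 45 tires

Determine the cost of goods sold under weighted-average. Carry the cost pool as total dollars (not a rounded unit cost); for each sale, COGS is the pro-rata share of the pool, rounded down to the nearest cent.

COGS = $5,857.95

After Aug 6: 185 on hand, pool $2,405.00 (≈ $13.0000 each)
After Aug 11: 355 on hand, pool $4,105.00 (≈ $11.5634 each)
Aug 12, sell 198: 198/355 × $4,105.00 → $2,289.54
After Aug 15: 441 on hand, pool $4,087.46 (≈ $9.2686 each)
Aug 16, sell 340: 340/441 × $4,087.46 → $3,151.32
Aug 19, sell 45: 45/101 × $936.14 → $417.09
Total COGS = $2,289.54 + $3,151.32 + $417.09 = $5,857.95
Ending inventory (cost pool remaining) = $519.05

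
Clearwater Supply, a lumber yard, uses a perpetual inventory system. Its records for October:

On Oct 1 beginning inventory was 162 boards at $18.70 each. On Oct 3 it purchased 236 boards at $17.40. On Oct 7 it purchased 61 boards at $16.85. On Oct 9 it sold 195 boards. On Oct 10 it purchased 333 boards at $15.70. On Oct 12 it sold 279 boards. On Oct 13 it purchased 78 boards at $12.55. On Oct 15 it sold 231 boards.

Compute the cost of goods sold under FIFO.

COGS = $12,025.85

Oct 9, 195 sold [FIFO — oldest first]: 162 @ $18.70 + 33 @ $17.40 = $3,603.60
Oct 12, 279 sold [FIFO — oldest first]: 203 @ $17.40 + 61 @ $16.85 + 15 @ $15.70 = $4,795.55
Oct 15, 231 sold [FIFO — oldest first]: 231 @ $15.70 = $3,626.70
Total COGS = $3,603.60 + $4,795.55 + $3,626.70 = $12,025.85
Ending inventory: 87 @ $15.70 + 78 @ $12.55 = $2,344.80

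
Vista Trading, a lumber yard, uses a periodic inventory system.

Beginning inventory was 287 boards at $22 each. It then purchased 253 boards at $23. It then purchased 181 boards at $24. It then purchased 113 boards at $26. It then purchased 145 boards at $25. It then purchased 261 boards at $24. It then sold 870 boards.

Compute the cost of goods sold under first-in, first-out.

COGS = $20,315

Sale 1 (870) [FIFO — oldest first]: 287 @ $22 + 253 @ $23 + 181 @ $24 + 113 @ $26 + 36 @ $25 = $20,315
Ending inventory: 109 @ $25 + 261 @ $24 = $8,989
Check: goods available $29,304 = COGS $20,315 + ending $8,989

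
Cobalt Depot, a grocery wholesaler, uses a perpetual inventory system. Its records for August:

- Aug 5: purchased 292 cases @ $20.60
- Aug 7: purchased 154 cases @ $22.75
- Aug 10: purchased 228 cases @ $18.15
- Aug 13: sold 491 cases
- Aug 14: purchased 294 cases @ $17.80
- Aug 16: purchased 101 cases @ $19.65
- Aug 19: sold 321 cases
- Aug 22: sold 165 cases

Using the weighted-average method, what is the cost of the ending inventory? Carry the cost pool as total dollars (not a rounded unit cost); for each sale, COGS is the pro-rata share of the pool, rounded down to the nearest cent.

After Aug 5: 292 on hand, pool $6,015.20 (≈ $20.6000 each)
After Aug 7: 446 on hand, pool $9,518.70 (≈ $21.3424 each)
After Aug 10: 674 on hand, pool $13,656.90 (≈ $20.2625 each)
Aug 13, sell 491: 491/674 × $13,656.90 → $9,948.86
After Aug 14: 477 on hand, pool $8,941.24 (≈ $18.7447 each)
After Aug 16: 578 on hand, pool $10,925.89 (≈ $18.9029 each)
Aug 19, sell 321: 321/578 × $10,925.89 → $6,067.83
Aug 22, sell 165: 165/257 × $4,858.06 → $3,118.98
Total COGS = $9,948.86 + $6,067.83 + $3,118.98 = $19,135.67
Ending inventory (cost pool remaining) = $1,739.08
Check: goods available $20,874.75 = COGS $19,135.67 + ending $1,739.08

Ending inventory = $1,739.08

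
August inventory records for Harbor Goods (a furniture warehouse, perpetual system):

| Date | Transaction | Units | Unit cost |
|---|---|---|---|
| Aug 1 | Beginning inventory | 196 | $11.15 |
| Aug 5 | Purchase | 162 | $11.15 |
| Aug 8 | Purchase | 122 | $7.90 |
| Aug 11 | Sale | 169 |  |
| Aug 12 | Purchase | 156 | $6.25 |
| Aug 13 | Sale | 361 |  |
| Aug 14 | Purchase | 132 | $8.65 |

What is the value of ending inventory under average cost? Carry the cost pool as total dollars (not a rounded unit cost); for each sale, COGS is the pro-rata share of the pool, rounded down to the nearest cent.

Ending inventory = $2,091.89

After Aug 1: 196 on hand, pool $2,185.40 (≈ $11.1500 each)
After Aug 5: 358 on hand, pool $3,991.70 (≈ $11.1500 each)
After Aug 8: 480 on hand, pool $4,955.50 (≈ $10.3240 each)
Aug 11, sell 169: 169/480 × $4,955.50 → $1,744.74
After Aug 12: 467 on hand, pool $4,185.76 (≈ $8.9631 each)
Aug 13, sell 361: 361/467 × $4,185.76 → $3,235.67
After Aug 14: 238 on hand, pool $2,091.89 (≈ $8.7895 each)
Total COGS = $1,744.74 + $3,235.67 = $4,980.41
Ending inventory (cost pool remaining) = $2,091.89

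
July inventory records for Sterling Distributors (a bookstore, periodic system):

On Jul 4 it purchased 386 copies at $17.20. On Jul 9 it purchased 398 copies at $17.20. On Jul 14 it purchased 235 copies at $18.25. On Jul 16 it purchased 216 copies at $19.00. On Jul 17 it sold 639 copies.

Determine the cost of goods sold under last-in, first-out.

COGS = $11,626.35

Jul 17, 639 sold [LIFO — newest first]: 216 @ $19.00 + 235 @ $18.25 + 188 @ $17.20 = $11,626.35
Ending inventory: 386 @ $17.20 + 210 @ $17.20 = $10,251.20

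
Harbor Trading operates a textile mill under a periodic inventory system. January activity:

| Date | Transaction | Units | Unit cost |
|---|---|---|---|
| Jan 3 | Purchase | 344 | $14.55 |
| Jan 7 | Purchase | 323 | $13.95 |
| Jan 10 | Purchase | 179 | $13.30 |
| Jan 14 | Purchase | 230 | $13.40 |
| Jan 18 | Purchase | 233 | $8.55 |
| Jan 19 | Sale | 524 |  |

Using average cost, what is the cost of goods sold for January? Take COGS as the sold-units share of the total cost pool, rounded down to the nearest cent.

Jan 19, sell 524: 524/1309 × $16,965.90 → $6,791.54
Ending inventory (cost pool remaining) = $10,174.36

COGS = $6,791.54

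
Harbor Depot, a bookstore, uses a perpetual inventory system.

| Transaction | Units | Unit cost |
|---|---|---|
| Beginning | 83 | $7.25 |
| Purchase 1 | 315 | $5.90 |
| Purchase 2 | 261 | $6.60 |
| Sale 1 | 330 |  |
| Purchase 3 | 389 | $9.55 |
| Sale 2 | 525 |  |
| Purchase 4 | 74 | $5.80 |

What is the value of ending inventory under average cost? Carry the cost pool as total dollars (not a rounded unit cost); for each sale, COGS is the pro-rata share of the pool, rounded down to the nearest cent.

Ending inventory = $1,989.12

After Beginning: 83 on hand, pool $601.75 (≈ $7.2500 each)
After Purchase 1: 398 on hand, pool $2,460.25 (≈ $6.1815 each)
After Purchase 2: 659 on hand, pool $4,182.85 (≈ $6.3473 each)
Sale 1, sell 330: 330/659 × $4,182.85 → $2,094.59
After Purchase 3: 718 on hand, pool $5,803.21 (≈ $8.0825 each)
Sale 2, sell 525: 525/718 × $5,803.21 → $4,243.29
After Purchase 4: 267 on hand, pool $1,989.12 (≈ $7.4499 each)
Total COGS = $2,094.59 + $4,243.29 = $6,337.88
Ending inventory (cost pool remaining) = $1,989.12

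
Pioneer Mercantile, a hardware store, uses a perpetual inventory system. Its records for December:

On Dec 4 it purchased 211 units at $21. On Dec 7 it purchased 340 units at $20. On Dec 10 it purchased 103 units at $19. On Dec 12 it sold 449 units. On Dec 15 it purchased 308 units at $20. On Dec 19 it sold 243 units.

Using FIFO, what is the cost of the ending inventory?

Ending inventory = $5,400

Dec 12, 449 sold [FIFO — oldest first]: 211 @ $21 + 238 @ $20 = $9,191
Dec 19, 243 sold [FIFO — oldest first]: 102 @ $20 + 103 @ $19 + 38 @ $20 = $4,757
Total COGS = $9,191 + $4,757 = $13,948
Ending inventory: 270 @ $20 = $5,400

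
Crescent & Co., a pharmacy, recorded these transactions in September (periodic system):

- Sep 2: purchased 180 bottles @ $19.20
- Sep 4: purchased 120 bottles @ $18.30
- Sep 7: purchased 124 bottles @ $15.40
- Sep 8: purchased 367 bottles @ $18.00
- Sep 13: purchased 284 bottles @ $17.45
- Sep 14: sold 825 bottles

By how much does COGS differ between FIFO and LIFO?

$374.50

FIFO COGS: 180 @ $19.20 + 120 @ $18.30 + 124 @ $15.40 + 367 @ $18.00 + 34 @ $17.45 = $14,760.90
LIFO COGS: 284 @ $17.45 + 367 @ $18.00 + 124 @ $15.40 + 50 @ $18.30 = $14,386.40
Difference = |$14,760.90 − $14,386.40| = $374.50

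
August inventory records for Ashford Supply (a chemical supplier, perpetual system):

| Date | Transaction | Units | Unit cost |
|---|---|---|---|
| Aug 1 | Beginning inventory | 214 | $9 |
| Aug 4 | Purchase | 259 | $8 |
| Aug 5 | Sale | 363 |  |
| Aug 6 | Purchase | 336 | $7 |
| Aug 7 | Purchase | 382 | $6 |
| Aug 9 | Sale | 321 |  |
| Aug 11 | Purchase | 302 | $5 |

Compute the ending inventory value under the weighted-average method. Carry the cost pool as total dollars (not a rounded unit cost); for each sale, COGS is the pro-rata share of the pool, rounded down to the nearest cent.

Ending inventory = $4,922.93

After Aug 1: 214 on hand, pool $1,926.00 (≈ $9.0000 each)
After Aug 4: 473 on hand, pool $3,998.00 (≈ $8.4524 each)
Aug 5, sell 363: 363/473 × $3,998.00 → $3,068.23
After Aug 6: 446 on hand, pool $3,281.77 (≈ $7.3582 each)
After Aug 7: 828 on hand, pool $5,573.77 (≈ $6.7316 each)
Aug 9, sell 321: 321/828 × $5,573.77 → $2,160.84
After Aug 11: 809 on hand, pool $4,922.93 (≈ $6.0852 each)
Total COGS = $3,068.23 + $2,160.84 = $5,229.07
Ending inventory (cost pool remaining) = $4,922.93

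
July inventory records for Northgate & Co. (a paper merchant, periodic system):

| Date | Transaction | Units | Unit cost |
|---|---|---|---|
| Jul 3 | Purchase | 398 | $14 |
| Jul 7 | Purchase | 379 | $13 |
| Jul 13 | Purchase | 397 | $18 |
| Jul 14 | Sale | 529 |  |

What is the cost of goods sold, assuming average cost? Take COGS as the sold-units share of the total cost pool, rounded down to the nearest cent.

Jul 14, sell 529: 529/1174 × $17,645.00 → $7,950.77
Ending inventory (cost pool remaining) = $9,694.23
Check: goods available $17,645.00 = COGS $7,950.77 + ending $9,694.23

COGS = $7,950.77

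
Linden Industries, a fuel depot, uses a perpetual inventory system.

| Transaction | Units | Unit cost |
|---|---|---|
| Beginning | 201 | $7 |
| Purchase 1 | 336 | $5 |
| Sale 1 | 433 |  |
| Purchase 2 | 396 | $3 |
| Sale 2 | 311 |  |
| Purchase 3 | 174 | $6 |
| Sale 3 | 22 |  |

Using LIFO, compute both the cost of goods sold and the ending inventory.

COGS = $3,424; ending inventory = $1,895

Sale 1 (433) [LIFO — newest first]: 336 @ $5 + 97 @ $7 = $2,359
Sale 2 (311) [LIFO — newest first]: 311 @ $3 = $933
Sale 3 (22) [LIFO — newest first]: 22 @ $6 = $132
Total COGS = $2,359 + $933 + $132 = $3,424
Ending inventory: 104 @ $7 + 85 @ $3 + 152 @ $6 = $1,895
Check: goods available $5,319 = COGS $3,424 + ending $1,895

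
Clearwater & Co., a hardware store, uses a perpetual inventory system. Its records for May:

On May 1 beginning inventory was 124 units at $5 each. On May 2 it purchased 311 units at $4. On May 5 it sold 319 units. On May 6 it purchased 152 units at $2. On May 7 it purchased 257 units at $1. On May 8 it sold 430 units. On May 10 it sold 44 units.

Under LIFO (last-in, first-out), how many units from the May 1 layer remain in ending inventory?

May 5, 319 sold [LIFO — newest first]: 311 @ $4 + 8 @ $5 = $1,284
May 8, 430 sold [LIFO — newest first]: 257 @ $1 + 152 @ $2 + 21 @ $5 = $666
May 10, 44 sold [LIFO — newest first]: 44 @ $5 = $220
Total COGS = $1,284 + $666 + $220 = $2,170
Ending inventory: 51 @ $5 = $255

51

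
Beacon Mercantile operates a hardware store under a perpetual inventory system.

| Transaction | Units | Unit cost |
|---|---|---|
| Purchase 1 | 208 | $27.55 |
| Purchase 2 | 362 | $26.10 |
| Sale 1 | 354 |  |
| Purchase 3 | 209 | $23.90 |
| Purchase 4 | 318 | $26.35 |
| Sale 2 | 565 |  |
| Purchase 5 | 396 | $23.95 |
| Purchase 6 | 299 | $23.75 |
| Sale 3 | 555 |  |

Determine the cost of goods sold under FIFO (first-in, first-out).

COGS = $37,582.15

Sale 1 (354) [FIFO — oldest first]: 208 @ $27.55 + 146 @ $26.10 = $9,541.00
Sale 2 (565) [FIFO — oldest first]: 216 @ $26.10 + 209 @ $23.90 + 140 @ $26.35 = $14,321.70
Sale 3 (555) [FIFO — oldest first]: 178 @ $26.35 + 377 @ $23.95 = $13,719.45
Total COGS = $9,541.00 + $14,321.70 + $13,719.45 = $37,582.15
Ending inventory: 19 @ $23.95 + 299 @ $23.75 = $7,556.30
Check: goods available $45,138.45 = COGS $37,582.15 + ending $7,556.30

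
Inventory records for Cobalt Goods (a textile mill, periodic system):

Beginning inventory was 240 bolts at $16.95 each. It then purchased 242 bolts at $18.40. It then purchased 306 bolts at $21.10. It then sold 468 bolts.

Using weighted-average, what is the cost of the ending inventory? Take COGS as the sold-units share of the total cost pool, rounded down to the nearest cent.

Sale 1, sell 468: 468/788 × $14,977.40 → $8,895.20
Ending inventory (cost pool remaining) = $6,082.20

Ending inventory = $6,082.20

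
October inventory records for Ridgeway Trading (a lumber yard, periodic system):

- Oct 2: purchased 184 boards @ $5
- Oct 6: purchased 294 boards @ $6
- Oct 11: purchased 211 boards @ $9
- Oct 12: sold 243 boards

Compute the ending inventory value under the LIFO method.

Oct 12, 243 sold [LIFO — newest first]: 211 @ $9 + 32 @ $6 = $2,091
Ending inventory: 184 @ $5 + 262 @ $6 = $2,492
Check: goods available $4,583 = COGS $2,091 + ending $2,492

Ending inventory = $2,492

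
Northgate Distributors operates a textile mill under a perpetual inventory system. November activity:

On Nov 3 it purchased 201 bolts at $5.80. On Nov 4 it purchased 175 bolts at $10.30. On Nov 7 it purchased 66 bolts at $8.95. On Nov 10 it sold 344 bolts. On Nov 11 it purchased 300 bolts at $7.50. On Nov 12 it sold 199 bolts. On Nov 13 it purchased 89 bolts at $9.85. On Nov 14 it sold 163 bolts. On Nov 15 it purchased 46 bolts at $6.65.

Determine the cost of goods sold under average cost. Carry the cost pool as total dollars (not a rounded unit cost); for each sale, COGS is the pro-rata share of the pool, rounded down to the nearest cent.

COGS = $5,645.63

After Nov 3: 201 on hand, pool $1,165.80 (≈ $5.8000 each)
After Nov 4: 376 on hand, pool $2,968.30 (≈ $7.8944 each)
After Nov 7: 442 on hand, pool $3,559.00 (≈ $8.0520 each)
Nov 10, sell 344: 344/442 × $3,559.00 → $2,769.90
After Nov 11: 398 on hand, pool $3,039.10 (≈ $7.6359 each)
Nov 12, sell 199: 199/398 × $3,039.10 → $1,519.55
After Nov 13: 288 on hand, pool $2,396.20 (≈ $8.3201 each)
Nov 14, sell 163: 163/288 × $2,396.20 → $1,356.18
After Nov 15: 171 on hand, pool $1,345.92 (≈ $7.8709 each)
Total COGS = $2,769.90 + $1,519.55 + $1,356.18 = $5,645.63
Ending inventory (cost pool remaining) = $1,345.92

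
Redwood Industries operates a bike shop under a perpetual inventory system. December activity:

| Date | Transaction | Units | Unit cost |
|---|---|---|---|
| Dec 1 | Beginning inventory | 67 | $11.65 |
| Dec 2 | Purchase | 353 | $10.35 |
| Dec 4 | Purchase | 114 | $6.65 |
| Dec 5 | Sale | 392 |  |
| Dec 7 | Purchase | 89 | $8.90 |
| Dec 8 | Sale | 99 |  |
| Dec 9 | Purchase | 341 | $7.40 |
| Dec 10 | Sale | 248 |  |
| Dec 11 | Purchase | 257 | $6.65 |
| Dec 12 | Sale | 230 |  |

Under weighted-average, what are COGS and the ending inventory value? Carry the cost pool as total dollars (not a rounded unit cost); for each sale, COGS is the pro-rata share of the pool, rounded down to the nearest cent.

COGS = $8,386.86; ending inventory = $1,829.89

After Dec 1: 67 on hand, pool $780.55 (≈ $11.6500 each)
After Dec 2: 420 on hand, pool $4,434.10 (≈ $10.5574 each)
After Dec 4: 534 on hand, pool $5,192.20 (≈ $9.7232 each)
Dec 5, sell 392: 392/534 × $5,192.20 → $3,811.50
After Dec 7: 231 on hand, pool $2,172.80 (≈ $9.4061 each)
Dec 8, sell 99: 99/231 × $2,172.80 → $931.20
After Dec 9: 473 on hand, pool $3,765.00 (≈ $7.9598 each)
Dec 10, sell 248: 248/473 × $3,765.00 → $1,974.03
After Dec 11: 482 on hand, pool $3,500.02 (≈ $7.2615 each)
Dec 12, sell 230: 230/482 × $3,500.02 → $1,670.13
Total COGS = $3,811.50 + $931.20 + $1,974.03 + $1,670.13 = $8,386.86
Ending inventory (cost pool remaining) = $1,829.89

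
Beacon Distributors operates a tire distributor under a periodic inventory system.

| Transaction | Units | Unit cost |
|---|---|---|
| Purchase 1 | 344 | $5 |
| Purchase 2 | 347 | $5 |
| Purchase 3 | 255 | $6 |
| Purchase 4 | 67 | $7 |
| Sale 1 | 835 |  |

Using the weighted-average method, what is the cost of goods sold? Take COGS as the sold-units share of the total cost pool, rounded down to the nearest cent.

COGS = $4,495.64

Sale 1, sell 835: 835/1013 × $5,454.00 → $4,495.64
Ending inventory (cost pool remaining) = $958.36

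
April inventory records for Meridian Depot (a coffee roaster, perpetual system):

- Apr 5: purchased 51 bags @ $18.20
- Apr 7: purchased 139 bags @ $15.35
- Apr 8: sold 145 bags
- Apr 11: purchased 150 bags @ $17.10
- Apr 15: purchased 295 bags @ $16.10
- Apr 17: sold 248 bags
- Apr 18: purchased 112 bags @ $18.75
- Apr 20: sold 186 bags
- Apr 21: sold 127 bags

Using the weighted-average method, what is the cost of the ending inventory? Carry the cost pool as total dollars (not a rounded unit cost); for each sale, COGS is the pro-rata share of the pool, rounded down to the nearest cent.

Ending inventory = $703.10

After Apr 5: 51 on hand, pool $928.20 (≈ $18.2000 each)
After Apr 7: 190 on hand, pool $3,061.85 (≈ $16.1150 each)
Apr 8, sell 145: 145/190 × $3,061.85 → $2,336.67
After Apr 11: 195 on hand, pool $3,290.18 (≈ $16.8727 each)
After Apr 15: 490 on hand, pool $8,039.68 (≈ $16.4075 each)
Apr 17, sell 248: 248/490 × $8,039.68 → $4,069.06
After Apr 18: 354 on hand, pool $6,070.62 (≈ $17.1486 each)
Apr 20, sell 186: 186/354 × $6,070.62 → $3,189.64
Apr 21, sell 127: 127/168 × $2,880.98 → $2,177.88
Total COGS = $2,336.67 + $4,069.06 + $3,189.64 + $2,177.88 = $11,773.25
Ending inventory (cost pool remaining) = $703.10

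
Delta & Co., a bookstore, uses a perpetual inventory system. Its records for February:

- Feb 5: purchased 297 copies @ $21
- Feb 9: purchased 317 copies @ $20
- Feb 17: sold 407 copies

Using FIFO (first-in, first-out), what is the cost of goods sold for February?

Feb 17, 407 sold [FIFO — oldest first]: 297 @ $21 + 110 @ $20 = $8,437
Ending inventory: 207 @ $20 = $4,140
Check: goods available $12,577 = COGS $8,437 + ending $4,140

COGS = $8,437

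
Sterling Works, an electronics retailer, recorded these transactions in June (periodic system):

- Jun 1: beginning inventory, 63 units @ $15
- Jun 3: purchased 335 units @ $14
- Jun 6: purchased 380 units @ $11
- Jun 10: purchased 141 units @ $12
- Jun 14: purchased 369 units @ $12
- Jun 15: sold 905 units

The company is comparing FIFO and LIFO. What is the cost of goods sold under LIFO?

FIFO COGS: 63 @ $15 + 335 @ $14 + 380 @ $11 + 127 @ $12 = $11,339
LIFO COGS: 369 @ $12 + 141 @ $12 + 380 @ $11 + 15 @ $14 = $10,510

COGS = $10,510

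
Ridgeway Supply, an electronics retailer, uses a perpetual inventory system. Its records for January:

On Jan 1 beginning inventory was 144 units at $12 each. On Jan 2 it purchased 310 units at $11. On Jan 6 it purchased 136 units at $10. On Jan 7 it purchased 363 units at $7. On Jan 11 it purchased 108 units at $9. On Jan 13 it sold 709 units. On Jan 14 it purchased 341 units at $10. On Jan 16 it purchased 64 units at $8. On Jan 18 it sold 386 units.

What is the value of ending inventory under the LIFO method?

Ending inventory = $4,206

Jan 13, 709 sold [LIFO — newest first]: 108 @ $9 + 363 @ $7 + 136 @ $10 + 102 @ $11 = $5,995
Jan 18, 386 sold [LIFO — newest first]: 64 @ $8 + 322 @ $10 = $3,732
Total COGS = $5,995 + $3,732 = $9,727
Ending inventory: 144 @ $12 + 208 @ $11 + 19 @ $10 = $4,206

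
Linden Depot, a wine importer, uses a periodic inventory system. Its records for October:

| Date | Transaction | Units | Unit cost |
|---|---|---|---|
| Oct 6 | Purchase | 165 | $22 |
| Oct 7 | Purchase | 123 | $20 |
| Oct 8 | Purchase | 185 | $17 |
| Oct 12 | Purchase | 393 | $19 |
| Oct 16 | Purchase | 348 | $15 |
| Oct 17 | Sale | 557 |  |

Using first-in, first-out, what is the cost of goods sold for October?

Oct 17, 557 sold [FIFO — oldest first]: 165 @ $22 + 123 @ $20 + 185 @ $17 + 84 @ $19 = $10,831
Ending inventory: 309 @ $19 + 348 @ $15 = $11,091
Check: goods available $21,922 = COGS $10,831 + ending $11,091

COGS = $10,831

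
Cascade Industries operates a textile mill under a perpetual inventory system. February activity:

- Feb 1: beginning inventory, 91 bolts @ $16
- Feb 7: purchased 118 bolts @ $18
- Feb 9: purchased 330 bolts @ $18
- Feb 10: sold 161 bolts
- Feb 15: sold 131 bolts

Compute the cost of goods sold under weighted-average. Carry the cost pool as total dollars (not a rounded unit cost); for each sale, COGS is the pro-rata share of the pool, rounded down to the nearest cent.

After Feb 1: 91 on hand, pool $1,456.00 (≈ $16.0000 each)
After Feb 7: 209 on hand, pool $3,580.00 (≈ $17.1292 each)
After Feb 9: 539 on hand, pool $9,520.00 (≈ $17.6623 each)
Feb 10, sell 161: 161/539 × $9,520.00 → $2,843.63
Feb 15, sell 131: 131/378 × $6,676.37 → $2,313.76
Total COGS = $2,843.63 + $2,313.76 = $5,157.39
Ending inventory (cost pool remaining) = $4,362.61

COGS = $5,157.39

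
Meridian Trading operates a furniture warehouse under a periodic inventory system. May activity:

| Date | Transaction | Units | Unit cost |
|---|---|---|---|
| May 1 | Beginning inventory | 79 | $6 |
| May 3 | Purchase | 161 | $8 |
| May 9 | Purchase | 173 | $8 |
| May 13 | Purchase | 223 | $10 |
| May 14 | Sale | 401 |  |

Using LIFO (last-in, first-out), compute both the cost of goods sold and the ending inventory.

May 14, 401 sold [LIFO — newest first]: 223 @ $10 + 173 @ $8 + 5 @ $8 = $3,654
Ending inventory: 79 @ $6 + 156 @ $8 = $1,722
Check: goods available $5,376 = COGS $3,654 + ending $1,722

COGS = $3,654; ending inventory = $1,722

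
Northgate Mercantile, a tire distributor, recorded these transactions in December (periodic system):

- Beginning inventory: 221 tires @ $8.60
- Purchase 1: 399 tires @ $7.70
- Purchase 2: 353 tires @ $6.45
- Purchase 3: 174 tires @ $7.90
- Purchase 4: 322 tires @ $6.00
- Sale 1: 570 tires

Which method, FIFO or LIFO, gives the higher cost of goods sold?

FIFO

FIFO COGS: 221 @ $8.60 + 349 @ $7.70 = $4,587.90
LIFO COGS: 322 @ $6.00 + 174 @ $7.90 + 74 @ $6.45 = $3,783.90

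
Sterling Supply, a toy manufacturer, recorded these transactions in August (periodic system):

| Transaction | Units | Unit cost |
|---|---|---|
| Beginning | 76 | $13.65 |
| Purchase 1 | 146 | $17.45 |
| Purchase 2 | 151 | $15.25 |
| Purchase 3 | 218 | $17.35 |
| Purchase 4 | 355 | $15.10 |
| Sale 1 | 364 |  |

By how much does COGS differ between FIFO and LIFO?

$233.95

FIFO COGS: 76 @ $13.65 + 146 @ $17.45 + 142 @ $15.25 = $5,750.60
LIFO COGS: 355 @ $15.10 + 9 @ $17.35 = $5,516.65
Difference = |$5,750.60 − $5,516.65| = $233.95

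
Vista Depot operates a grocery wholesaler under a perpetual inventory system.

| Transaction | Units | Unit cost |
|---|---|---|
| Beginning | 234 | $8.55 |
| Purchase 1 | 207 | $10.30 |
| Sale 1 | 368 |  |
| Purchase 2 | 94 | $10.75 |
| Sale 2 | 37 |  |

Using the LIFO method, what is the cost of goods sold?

Sale 1 (368) [LIFO — newest first]: 207 @ $10.30 + 161 @ $8.55 = $3,508.65
Sale 2 (37) [LIFO — newest first]: 37 @ $10.75 = $397.75
Total COGS = $3,508.65 + $397.75 = $3,906.40
Ending inventory: 73 @ $8.55 + 57 @ $10.75 = $1,236.90

COGS = $3,906.40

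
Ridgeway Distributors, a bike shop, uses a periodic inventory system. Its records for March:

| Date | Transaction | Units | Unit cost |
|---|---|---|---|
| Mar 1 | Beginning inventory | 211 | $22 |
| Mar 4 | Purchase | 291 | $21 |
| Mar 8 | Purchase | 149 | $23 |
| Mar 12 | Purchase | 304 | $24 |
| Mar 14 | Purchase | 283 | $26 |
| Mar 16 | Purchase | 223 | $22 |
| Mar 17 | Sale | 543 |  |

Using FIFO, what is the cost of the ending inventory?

Ending inventory = $22,044

Mar 17, 543 sold [FIFO — oldest first]: 211 @ $22 + 291 @ $21 + 41 @ $23 = $11,696
Ending inventory: 108 @ $23 + 304 @ $24 + 283 @ $26 + 223 @ $22 = $22,044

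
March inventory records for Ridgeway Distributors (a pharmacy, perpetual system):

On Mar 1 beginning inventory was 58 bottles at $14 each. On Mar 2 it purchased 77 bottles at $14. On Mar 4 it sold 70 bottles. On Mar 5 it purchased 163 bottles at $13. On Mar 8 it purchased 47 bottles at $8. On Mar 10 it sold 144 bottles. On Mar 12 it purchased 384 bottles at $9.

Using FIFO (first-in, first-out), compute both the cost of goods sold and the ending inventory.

COGS = $2,917; ending inventory = $4,924

Mar 4, 70 sold [FIFO — oldest first]: 58 @ $14 + 12 @ $14 = $980
Mar 10, 144 sold [FIFO — oldest first]: 65 @ $14 + 79 @ $13 = $1,937
Total COGS = $980 + $1,937 = $2,917
Ending inventory: 84 @ $13 + 47 @ $8 + 384 @ $9 = $4,924
Check: goods available $7,841 = COGS $2,917 + ending $4,924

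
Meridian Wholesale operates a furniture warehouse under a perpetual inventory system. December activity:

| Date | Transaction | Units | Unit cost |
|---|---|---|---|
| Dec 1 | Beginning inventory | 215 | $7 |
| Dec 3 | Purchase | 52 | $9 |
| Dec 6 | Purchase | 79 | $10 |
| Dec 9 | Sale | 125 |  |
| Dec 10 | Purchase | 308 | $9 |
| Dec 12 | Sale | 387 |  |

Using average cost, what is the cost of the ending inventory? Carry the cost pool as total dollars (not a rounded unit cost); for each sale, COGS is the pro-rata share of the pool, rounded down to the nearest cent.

Ending inventory = $1,217.83

After Dec 1: 215 on hand, pool $1,505.00 (≈ $7.0000 each)
After Dec 3: 267 on hand, pool $1,973.00 (≈ $7.3895 each)
After Dec 6: 346 on hand, pool $2,763.00 (≈ $7.9855 each)
Dec 9, sell 125: 125/346 × $2,763.00 → $998.19
After Dec 10: 529 on hand, pool $4,536.81 (≈ $8.5762 each)
Dec 12, sell 387: 387/529 × $4,536.81 → $3,318.98
Total COGS = $998.19 + $3,318.98 = $4,317.17
Ending inventory (cost pool remaining) = $1,217.83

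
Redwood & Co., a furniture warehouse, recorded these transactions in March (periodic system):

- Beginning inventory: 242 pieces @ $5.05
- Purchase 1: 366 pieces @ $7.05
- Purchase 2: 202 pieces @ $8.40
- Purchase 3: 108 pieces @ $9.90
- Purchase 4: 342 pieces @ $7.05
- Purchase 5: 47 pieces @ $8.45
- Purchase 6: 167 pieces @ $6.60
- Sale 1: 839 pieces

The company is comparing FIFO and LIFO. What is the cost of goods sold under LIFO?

FIFO COGS: 242 @ $5.05 + 366 @ $7.05 + 202 @ $8.40 + 29 @ $9.90 = $5,786.30
LIFO COGS: 167 @ $6.60 + 47 @ $8.45 + 342 @ $7.05 + 108 @ $9.90 + 175 @ $8.40 = $6,449.65

COGS = $6,449.65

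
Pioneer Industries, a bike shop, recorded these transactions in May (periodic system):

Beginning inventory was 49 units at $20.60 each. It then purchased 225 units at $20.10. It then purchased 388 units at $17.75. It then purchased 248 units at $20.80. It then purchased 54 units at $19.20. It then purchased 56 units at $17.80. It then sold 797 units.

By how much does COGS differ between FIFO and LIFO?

FIFO COGS: 49 @ $20.60 + 225 @ $20.10 + 388 @ $17.75 + 135 @ $20.80 = $15,226.90
LIFO COGS: 56 @ $17.80 + 54 @ $19.20 + 248 @ $20.80 + 388 @ $17.75 + 51 @ $20.10 = $15,104.10
Difference = |$15,226.90 − $15,104.10| = $122.80

$122.80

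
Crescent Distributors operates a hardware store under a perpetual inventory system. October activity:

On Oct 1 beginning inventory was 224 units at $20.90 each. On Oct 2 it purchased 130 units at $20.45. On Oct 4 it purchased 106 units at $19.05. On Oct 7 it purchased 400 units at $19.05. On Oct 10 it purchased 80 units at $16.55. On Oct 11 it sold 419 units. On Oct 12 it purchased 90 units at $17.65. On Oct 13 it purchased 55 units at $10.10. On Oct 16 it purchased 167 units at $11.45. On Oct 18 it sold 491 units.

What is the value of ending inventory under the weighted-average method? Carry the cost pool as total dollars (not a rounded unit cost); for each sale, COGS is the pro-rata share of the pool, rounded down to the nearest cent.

After Oct 1: 224 on hand, pool $4,681.60 (≈ $20.9000 each)
After Oct 2: 354 on hand, pool $7,340.10 (≈ $20.7347 each)
After Oct 4: 460 on hand, pool $9,359.40 (≈ $20.3465 each)
After Oct 7: 860 on hand, pool $16,979.40 (≈ $19.7435 each)
After Oct 10: 940 on hand, pool $18,303.40 (≈ $19.4717 each)
Oct 11, sell 419: 419/940 × $18,303.40 → $8,158.64
After Oct 12: 611 on hand, pool $11,733.26 (≈ $19.2034 each)
After Oct 13: 666 on hand, pool $12,288.76 (≈ $18.4516 each)
After Oct 16: 833 on hand, pool $14,200.91 (≈ $17.0479 each)
Oct 18, sell 491: 491/833 × $14,200.91 → $8,370.52
Total COGS = $8,158.64 + $8,370.52 = $16,529.16
Ending inventory (cost pool remaining) = $5,830.39

Ending inventory = $5,830.39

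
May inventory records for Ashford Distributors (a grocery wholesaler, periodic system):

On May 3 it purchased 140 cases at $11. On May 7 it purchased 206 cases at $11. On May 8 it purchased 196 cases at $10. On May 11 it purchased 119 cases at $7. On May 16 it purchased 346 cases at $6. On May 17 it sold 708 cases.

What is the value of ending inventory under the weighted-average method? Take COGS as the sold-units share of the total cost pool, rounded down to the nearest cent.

Ending inventory = $2,575.80

May 17, sell 708: 708/1007 × $8,675.00 → $6,099.20
Ending inventory (cost pool remaining) = $2,575.80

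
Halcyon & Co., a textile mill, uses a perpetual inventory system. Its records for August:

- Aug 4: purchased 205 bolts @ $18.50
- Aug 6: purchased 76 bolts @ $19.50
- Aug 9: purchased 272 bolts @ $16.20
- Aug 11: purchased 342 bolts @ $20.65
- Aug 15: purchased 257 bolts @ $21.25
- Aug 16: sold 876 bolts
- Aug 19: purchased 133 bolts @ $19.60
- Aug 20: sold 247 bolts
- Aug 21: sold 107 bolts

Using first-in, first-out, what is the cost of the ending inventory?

Aug 16, 876 sold [FIFO — oldest first]: 205 @ $18.50 + 76 @ $19.50 + 272 @ $16.20 + 323 @ $20.65 = $16,350.85
Aug 20, 247 sold [FIFO — oldest first]: 19 @ $20.65 + 228 @ $21.25 = $5,237.35
Aug 21, 107 sold [FIFO — oldest first]: 29 @ $21.25 + 78 @ $19.60 = $2,145.05
Total COGS = $16,350.85 + $5,237.35 + $2,145.05 = $23,733.25
Ending inventory: 55 @ $19.60 = $1,078.00

Ending inventory = $1,078.00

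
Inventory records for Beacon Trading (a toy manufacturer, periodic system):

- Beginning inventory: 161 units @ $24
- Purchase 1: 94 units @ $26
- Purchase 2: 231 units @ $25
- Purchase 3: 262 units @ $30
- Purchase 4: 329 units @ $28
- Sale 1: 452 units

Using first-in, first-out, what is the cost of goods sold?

Sale 1 (452) [FIFO — oldest first]: 161 @ $24 + 94 @ $26 + 197 @ $25 = $11,233
Ending inventory: 34 @ $25 + 262 @ $30 + 329 @ $28 = $17,922
Check: goods available $29,155 = COGS $11,233 + ending $17,922

COGS = $11,233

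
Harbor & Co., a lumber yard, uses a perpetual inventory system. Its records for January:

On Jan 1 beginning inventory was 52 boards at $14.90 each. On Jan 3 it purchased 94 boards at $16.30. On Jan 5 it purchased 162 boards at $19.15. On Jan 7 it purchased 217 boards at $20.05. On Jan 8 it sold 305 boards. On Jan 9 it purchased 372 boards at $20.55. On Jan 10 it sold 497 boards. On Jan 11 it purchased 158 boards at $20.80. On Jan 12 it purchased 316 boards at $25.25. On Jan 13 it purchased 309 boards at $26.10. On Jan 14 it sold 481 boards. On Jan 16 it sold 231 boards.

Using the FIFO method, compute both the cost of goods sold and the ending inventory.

Jan 8, 305 sold [FIFO — oldest first]: 52 @ $14.90 + 94 @ $16.30 + 159 @ $19.15 = $5,351.85
Jan 10, 497 sold [FIFO — oldest first]: 3 @ $19.15 + 217 @ $20.05 + 277 @ $20.55 = $10,100.65
Jan 14, 481 sold [FIFO — oldest first]: 95 @ $20.55 + 158 @ $20.80 + 228 @ $25.25 = $10,995.65
Jan 16, 231 sold [FIFO — oldest first]: 88 @ $25.25 + 143 @ $26.10 = $5,954.30
Total COGS = $5,351.85 + $10,100.65 + $10,995.65 + $5,954.30 = $32,402.45
Ending inventory: 166 @ $26.10 = $4,332.60
Check: goods available $36,735.05 = COGS $32,402.45 + ending $4,332.60

COGS = $32,402.45; ending inventory = $4,332.60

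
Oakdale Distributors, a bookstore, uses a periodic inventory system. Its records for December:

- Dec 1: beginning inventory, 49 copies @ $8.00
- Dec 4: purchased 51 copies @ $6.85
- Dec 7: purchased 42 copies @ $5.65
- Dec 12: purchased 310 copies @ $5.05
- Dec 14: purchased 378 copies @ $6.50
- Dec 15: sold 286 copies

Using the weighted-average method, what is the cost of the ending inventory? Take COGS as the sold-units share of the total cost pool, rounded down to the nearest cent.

Dec 15, sell 286: 286/830 × $5,001.15 → $1,723.28
Ending inventory (cost pool remaining) = $3,277.87
Check: goods available $5,001.15 = COGS $1,723.28 + ending $3,277.87

Ending inventory = $3,277.87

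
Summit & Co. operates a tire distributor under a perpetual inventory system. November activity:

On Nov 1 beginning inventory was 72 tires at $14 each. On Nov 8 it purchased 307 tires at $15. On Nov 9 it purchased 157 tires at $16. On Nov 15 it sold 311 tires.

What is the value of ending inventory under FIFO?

Ending inventory = $3,532

Nov 15, 311 sold [FIFO — oldest first]: 72 @ $14 + 239 @ $15 = $4,593
Ending inventory: 68 @ $15 + 157 @ $16 = $3,532
Check: goods available $8,125 = COGS $4,593 + ending $3,532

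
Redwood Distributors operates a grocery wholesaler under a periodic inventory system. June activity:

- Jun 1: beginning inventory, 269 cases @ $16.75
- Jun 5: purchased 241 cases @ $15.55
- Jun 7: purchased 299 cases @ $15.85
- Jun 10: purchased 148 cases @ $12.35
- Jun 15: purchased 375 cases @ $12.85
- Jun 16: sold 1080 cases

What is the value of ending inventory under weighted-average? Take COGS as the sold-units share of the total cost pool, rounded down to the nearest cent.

Ending inventory = $3,715.49

Jun 16, sell 1080: 1080/1332 × $19,639.00 → $15,923.51
Ending inventory (cost pool remaining) = $3,715.49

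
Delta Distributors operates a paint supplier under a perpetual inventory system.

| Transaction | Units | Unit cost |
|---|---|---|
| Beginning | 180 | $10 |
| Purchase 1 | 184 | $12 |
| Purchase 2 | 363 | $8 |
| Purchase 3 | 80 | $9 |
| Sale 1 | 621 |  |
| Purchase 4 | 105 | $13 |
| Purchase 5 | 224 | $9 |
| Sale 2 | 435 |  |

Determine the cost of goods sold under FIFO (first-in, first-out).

COGS = $10,293

Sale 1 (621) [FIFO — oldest first]: 180 @ $10 + 184 @ $12 + 257 @ $8 = $6,064
Sale 2 (435) [FIFO — oldest first]: 106 @ $8 + 80 @ $9 + 105 @ $13 + 144 @ $9 = $4,229
Total COGS = $6,064 + $4,229 = $10,293
Ending inventory: 80 @ $9 = $720
Check: goods available $11,013 = COGS $10,293 + ending $720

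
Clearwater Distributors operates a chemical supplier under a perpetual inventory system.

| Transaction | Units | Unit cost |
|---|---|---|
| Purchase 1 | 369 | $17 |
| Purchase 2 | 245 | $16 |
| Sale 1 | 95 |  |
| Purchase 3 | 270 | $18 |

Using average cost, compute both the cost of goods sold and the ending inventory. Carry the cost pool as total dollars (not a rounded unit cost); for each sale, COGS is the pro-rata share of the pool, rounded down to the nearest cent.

After Purchase 1: 369 on hand, pool $6,273.00 (≈ $17.0000 each)
After Purchase 2: 614 on hand, pool $10,193.00 (≈ $16.6010 each)
Sale 1, sell 95: 95/614 × $10,193.00 → $1,577.09
After Purchase 3: 789 on hand, pool $13,475.91 (≈ $17.0797 each)
Ending inventory (cost pool remaining) = $13,475.91

COGS = $1,577.09; ending inventory = $13,475.91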